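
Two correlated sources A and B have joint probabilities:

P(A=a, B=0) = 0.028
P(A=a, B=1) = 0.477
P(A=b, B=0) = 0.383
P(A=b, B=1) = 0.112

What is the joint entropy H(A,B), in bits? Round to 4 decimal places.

H(A,B) = −Σ p(x,y)·log₂ p(x,y) over all 4 cells.
  cell (a,0): −0.028·log₂0.028 = 0.14444
  cell (a,1): −0.477·log₂0.477 = 0.50941
  cell (b,0): −0.383·log₂0.383 = 0.53030
  cell (b,1): −0.112·log₂0.112 = 0.35374
Sum = 1.5379 bits.

1.5379 bits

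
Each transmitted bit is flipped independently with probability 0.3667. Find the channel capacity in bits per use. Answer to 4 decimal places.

Binary symmetric channel: C = 1 − h₂(ε) where h₂ is the binary entropy function.
h₂(0.3667) = −0.3667·log₂0.3667 − 0.6333·log₂0.6333 = 0.9481.
C = 1 − 0.9481 = 0.0519 bits per channel use.

0.0519 bits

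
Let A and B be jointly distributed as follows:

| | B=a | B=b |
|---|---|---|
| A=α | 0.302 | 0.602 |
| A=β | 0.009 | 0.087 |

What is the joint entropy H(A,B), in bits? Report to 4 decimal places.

1.3301 bits

H(A,B) = −Σ p(x,y)·log₂ p(x,y) over all 4 cells.
  cell (α,a): −0.302·log₂0.302 = 0.52167
  cell (α,b): −0.602·log₂0.602 = 0.44076
  cell (β,a): −0.009·log₂0.009 = 0.06116
  cell (β,b): −0.087·log₂0.087 = 0.30649
Sum = 1.3301 bits.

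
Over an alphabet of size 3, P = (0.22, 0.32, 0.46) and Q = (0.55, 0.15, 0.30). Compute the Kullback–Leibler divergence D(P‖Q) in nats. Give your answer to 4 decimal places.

D(P‖Q) = Σ p·ln(p/q).
  0.22·ln(0.22/0.55) = -0.20158
  0.32·ln(0.32/0.15) = 0.24246
  0.46·ln(0.46/0.30) = 0.19662
D(P‖Q) = 0.2375 nats.

0.2375 nats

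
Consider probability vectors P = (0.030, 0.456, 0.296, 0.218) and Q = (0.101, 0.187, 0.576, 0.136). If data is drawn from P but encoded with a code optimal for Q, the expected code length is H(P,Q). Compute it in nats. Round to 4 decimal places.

1.4315 nats

H(P,Q) = −Σ p·ln q.
  −0.030·ln(0.101) = 0.06878
  −0.456·ln(0.187) = 0.76455
  −0.296·ln(0.576) = 0.16329
  −0.218·ln(0.136) = 0.43493
H(P,Q) = 1.4315 nats.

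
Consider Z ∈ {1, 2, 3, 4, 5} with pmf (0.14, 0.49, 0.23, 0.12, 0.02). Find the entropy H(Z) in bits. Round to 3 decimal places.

H(Z) = −Σ p·log₂ p.
  −(0.14)·log₂(0.14) = 0.3971
  −(0.49)·log₂(0.49) = 0.5043
  −(0.23)·log₂(0.23) = 0.4877
  −(0.12)·log₂(0.12) = 0.3671
  −(0.02)·log₂(0.02) = 0.1129
Sum: 0.3971 + 0.5043 + 0.4877 + 0.3671 + 0.1129 = 1.869 bits.

1.869 bits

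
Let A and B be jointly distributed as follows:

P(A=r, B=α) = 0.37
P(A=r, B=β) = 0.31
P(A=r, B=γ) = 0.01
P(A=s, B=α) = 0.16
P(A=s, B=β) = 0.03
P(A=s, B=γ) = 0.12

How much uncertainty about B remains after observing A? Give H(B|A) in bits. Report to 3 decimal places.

Chain rule: H(B|A) = H(A,B) − H(A).
Marginals: p(A) = (0.6900, 0.3100), p(B) = (0.5300, 0.3400, 0.1300).
H(A,B) = 2.0628 bits; H(A) = 0.8932 bits.
H(B|A) = 2.0628 − 0.8932 = 1.170 bits.

1.170 bits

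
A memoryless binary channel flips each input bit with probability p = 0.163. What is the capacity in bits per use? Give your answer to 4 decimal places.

0.3586 bits

Binary symmetric channel: C = 1 − h₂(ε) where h₂ is the binary entropy function.
h₂(0.163) = −0.163·log₂0.163 − 0.837·log₂0.837 = 0.6414.
C = 1 − 0.6414 = 0.3586 bits per channel use.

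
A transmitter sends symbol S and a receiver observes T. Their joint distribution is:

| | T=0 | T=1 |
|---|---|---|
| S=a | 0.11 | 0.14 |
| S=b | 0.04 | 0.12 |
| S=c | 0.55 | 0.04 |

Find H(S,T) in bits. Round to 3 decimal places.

H(S,T) = −Σ p(x,y)·log₂ p(x,y) over all 6 cells.
  cell (a,0): −0.11·log₂0.11 = 0.3503
  cell (a,1): −0.14·log₂0.14 = 0.3971
  cell (b,0): −0.04·log₂0.04 = 0.1858
  cell (b,1): −0.12·log₂0.12 = 0.3671
  cell (c,0): −0.55·log₂0.55 = 0.4744
  cell (c,1): −0.04·log₂0.04 = 0.1858
Sum = 1.960 bits.

1.960 bits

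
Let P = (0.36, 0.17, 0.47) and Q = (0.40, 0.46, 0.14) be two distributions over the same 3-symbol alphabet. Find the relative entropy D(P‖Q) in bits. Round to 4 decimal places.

0.5223 bits

D(P‖Q) = Σ p·log₂(p/q).
  0.36·log₂(0.36/0.40) = -0.05472
  0.17·log₂(0.17/0.46) = -0.24414
  0.47·log₂(0.47/0.14) = 0.82120
D(P‖Q) = 0.5223 bits.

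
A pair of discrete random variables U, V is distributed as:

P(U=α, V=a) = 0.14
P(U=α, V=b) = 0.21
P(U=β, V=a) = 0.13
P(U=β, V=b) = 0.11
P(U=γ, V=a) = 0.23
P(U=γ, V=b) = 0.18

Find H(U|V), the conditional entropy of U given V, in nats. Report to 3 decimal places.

1.065 nats

Chain rule: H(U|V) = H(U,V) − H(V).
Marginals: p(U) = (0.3500, 0.2400, 0.4100), p(V) = (0.5000, 0.5000).
H(U,V) = 1.7577 nats; H(V) = 0.6931 nats.
H(U|V) = 1.7577 − 0.6931 = 1.065 nats.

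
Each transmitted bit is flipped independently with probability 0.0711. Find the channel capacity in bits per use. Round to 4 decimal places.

0.6300 bits

Binary symmetric channel: C = 1 − h₂(ε) where h₂ is the binary entropy function.
h₂(0.0711) = −0.0711·log₂0.0711 − 0.9289·log₂0.9289 = 0.3700.
C = 1 − 0.3700 = 0.6300 bits per channel use.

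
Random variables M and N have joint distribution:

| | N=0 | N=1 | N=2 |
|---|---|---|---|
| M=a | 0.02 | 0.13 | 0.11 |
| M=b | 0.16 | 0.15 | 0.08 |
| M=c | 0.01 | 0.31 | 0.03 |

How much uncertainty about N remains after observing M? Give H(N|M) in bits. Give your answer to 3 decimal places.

1.148 bits

Marginals: p(M) = (0.2600, 0.3900, 0.3500), p(N) = (0.1900, 0.5900, 0.2200).
H(N|M) = Σ p(M) · H(N|M=·).
  M=a: p=0.2600, H(N|M=a) = 1.3097
  M=b: p=0.3900, H(N|M=b) = 1.5263
  M=c: p=0.3500, H(N|M=c) = 0.6054
Weighted sum = 1.148 bits.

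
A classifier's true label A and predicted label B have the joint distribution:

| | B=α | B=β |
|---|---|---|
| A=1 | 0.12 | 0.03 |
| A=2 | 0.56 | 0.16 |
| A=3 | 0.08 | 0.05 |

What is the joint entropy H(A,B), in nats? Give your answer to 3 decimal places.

H(A,B) = −Σ p(x,y)·ln p(x,y) over all 6 cells.
  cell (1,α): −0.12·ln0.12 = 0.2544
  cell (1,β): −0.03·ln0.03 = 0.1052
  cell (2,α): −0.56·ln0.56 = 0.3247
  cell (2,β): −0.16·ln0.16 = 0.2932
  cell (3,α): −0.08·ln0.08 = 0.2021
  cell (3,β): −0.05·ln0.05 = 0.1498
Sum = 1.329 nats.

1.329 nats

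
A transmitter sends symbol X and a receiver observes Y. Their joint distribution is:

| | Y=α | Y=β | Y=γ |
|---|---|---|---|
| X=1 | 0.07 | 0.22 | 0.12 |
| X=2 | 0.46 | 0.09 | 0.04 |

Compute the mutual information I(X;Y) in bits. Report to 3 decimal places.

0.279 bits

Marginals: p(X) = (0.4100, 0.5900), p(Y) = (0.5300, 0.3100, 0.1600).
I(X;Y) = Σ p(x,y)·log₂[p(x,y)/(p(x)p(y))].
  (1,α): 0.07·log₂(0.3221) = -0.1144
  (1,β): 0.22·log₂(1.7309) = 0.1741
  (1,γ): 0.12·log₂(1.8293) = 0.1046
  (2,α): 0.46·log₂(1.4711) = 0.2562
  (2,β): 0.09·log₂(0.4921) = -0.0921
  (2,γ): 0.04·log₂(0.4237) = -0.0496
Sum = 0.279 bits.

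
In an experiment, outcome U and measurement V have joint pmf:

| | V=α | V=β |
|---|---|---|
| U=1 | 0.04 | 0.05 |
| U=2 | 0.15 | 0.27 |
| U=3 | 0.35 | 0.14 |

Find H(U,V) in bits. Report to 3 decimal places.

2.250 bits

H(U,V) = −Σ p(x,y)·log₂ p(x,y) over all 6 cells.
  cell (1,α): −0.04·log₂0.04 = 0.1858
  cell (1,β): −0.05·log₂0.05 = 0.2161
  cell (2,α): −0.15·log₂0.15 = 0.4105
  cell (2,β): −0.27·log₂0.27 = 0.5100
  cell (3,α): −0.35·log₂0.35 = 0.5301
  cell (3,β): −0.14·log₂0.14 = 0.3971
Sum = 2.250 bits.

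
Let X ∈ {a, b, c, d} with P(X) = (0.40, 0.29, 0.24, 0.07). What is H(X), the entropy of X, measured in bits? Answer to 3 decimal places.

1.809 bits

H(X) = −Σ p·log₂ p.
  −(0.40)·log₂(0.40) = 0.5288
  −(0.29)·log₂(0.29) = 0.5179
  −(0.24)·log₂(0.24) = 0.4941
  −(0.07)·log₂(0.07) = 0.2686
Sum: 0.5288 + 0.5179 + 0.4941 + 0.2686 = 1.809 bits.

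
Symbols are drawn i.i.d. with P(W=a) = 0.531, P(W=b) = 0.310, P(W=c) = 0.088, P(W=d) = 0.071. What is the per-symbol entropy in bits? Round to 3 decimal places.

H(W) = −Σ p·log₂ p.
  −(0.531)·log₂(0.531) = 0.4849
  −(0.310)·log₂(0.310) = 0.5238
  −(0.088)·log₂(0.088) = 0.3086
  −(0.071)·log₂(0.071) = 0.2709
Sum: 0.4849 + 0.5238 + 0.3086 + 0.2709 = 1.588 bits.

1.588 bits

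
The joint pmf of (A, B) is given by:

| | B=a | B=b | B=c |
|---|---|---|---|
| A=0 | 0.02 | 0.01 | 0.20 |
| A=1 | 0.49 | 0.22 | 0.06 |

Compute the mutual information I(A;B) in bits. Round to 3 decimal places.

Marginals: p(A) = (0.2300, 0.7700), p(B) = (0.5100, 0.2300, 0.2600).
I(A;B) = H(A) + H(B) − H(A,B).
H(A) = 0.7780, H(B) = 1.4884, H(A,B) = 1.8721.
I(A;B) = 0.7780 + 1.4884 − 1.8721 = 0.394 bits.

0.394 bits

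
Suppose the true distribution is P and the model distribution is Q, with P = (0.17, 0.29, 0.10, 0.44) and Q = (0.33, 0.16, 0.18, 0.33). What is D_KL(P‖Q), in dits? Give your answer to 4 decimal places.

0.0554 dits

D(P‖Q) = Σ p·log₁₀(p/q).
  0.17·log₁₀(0.17/0.33) = -0.04897
  0.29·log₁₀(0.29/0.16) = 0.07490
  0.10·log₁₀(0.10/0.18) = -0.02553
  0.44·log₁₀(0.44/0.33) = 0.05497
D(P‖Q) = 0.0554 dits.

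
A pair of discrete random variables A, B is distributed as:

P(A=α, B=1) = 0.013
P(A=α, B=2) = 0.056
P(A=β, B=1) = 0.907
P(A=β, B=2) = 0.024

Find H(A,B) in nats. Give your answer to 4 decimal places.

H(A,B) = −Σ p(x,y)·ln p(x,y) over all 4 cells.
  cell (α,1): −0.013·ln0.013 = 0.05646
  cell (α,2): −0.056·ln0.056 = 0.16141
  cell (β,1): −0.907·ln0.907 = 0.08853
  cell (β,2): −0.024·ln0.024 = 0.08951
Sum = 0.3959 nats.

0.3959 nats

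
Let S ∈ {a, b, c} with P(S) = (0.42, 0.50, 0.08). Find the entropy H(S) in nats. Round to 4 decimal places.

0.9130 nats

H(S) = −Σ p·ln p.
  −(0.42)·ln(0.42) = 0.36435
  −(0.50)·ln(0.50) = 0.34657
  −(0.08)·ln(0.08) = 0.20206
Sum: 0.36435 + 0.34657 + 0.20206 = 0.9130 nats.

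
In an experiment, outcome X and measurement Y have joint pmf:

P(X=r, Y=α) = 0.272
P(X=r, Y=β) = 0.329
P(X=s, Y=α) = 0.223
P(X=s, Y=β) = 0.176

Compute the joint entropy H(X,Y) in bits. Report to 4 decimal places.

H(X,Y) = −Σ p(x,y)·log₂ p(x,y) over all 4 cells.
  cell (r,α): −0.272·log₂0.272 = 0.51090
  cell (r,β): −0.329·log₂0.329 = 0.52766
  cell (s,α): −0.223·log₂0.223 = 0.48277
  cell (s,β): −0.176·log₂0.176 = 0.44112
Sum = 1.9625 bits.

1.9625 bits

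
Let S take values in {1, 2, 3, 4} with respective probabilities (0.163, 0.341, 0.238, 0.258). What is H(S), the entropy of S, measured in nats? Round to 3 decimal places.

1.354 nats

H(S) = −Σ p·ln p.
  −(0.163)·ln(0.163) = 0.2957
  −(0.341)·ln(0.341) = 0.3669
  −(0.238)·ln(0.238) = 0.3416
  −(0.258)·ln(0.258) = 0.3495
Sum: 0.2957 + 0.3669 + 0.3416 + 0.3495 = 1.354 nats.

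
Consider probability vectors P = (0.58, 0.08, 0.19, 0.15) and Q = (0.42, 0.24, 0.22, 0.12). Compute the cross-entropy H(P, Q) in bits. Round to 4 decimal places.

H(P,Q) = −Σ p·log₂ q.
  −0.58·log₂(0.42) = 0.72589
  −0.08·log₂(0.24) = 0.16471
  −0.19·log₂(0.22) = 0.41504
  −0.15·log₂(0.12) = 0.45883
H(P,Q) = 1.7645 bits.

1.7645 bits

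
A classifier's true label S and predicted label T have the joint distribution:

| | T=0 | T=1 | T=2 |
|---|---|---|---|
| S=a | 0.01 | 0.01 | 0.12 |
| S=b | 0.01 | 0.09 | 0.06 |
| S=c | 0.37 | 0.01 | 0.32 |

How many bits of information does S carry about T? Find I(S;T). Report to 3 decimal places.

0.315 bits

Marginals: p(S) = (0.1400, 0.1600, 0.7000), p(T) = (0.3900, 0.1100, 0.5000).
I(S;T) = H(S) + H(T) − H(S,T).
H(S) = 1.1803, H(T) = 1.3801, H(S,T) = 2.2458.
I(S;T) = 1.1803 + 1.3801 − 2.2458 = 0.315 bits.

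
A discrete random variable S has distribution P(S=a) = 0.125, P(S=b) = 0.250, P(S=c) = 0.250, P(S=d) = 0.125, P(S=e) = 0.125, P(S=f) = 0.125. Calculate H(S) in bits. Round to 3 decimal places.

2.500 bits

H(S) = −Σ p·log₂ p.
  −(0.125)·log₂(0.125) = 0.3750
  −(0.250)·log₂(0.250) = 0.5000
  −(0.250)·log₂(0.250) = 0.5000
  −(0.125)·log₂(0.125) = 0.3750
  −(0.125)·log₂(0.125) = 0.3750
  −(0.125)·log₂(0.125) = 0.3750
Sum: 0.3750 + 0.5000 + 0.5000 + 0.3750 + 0.3750 + 0.3750 = 2.500 bits.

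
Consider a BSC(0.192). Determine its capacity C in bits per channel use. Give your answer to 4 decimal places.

0.2944 bits

Binary symmetric channel: C = 1 − h₂(ε) where h₂ is the binary entropy function.
h₂(0.192) = −0.192·log₂0.192 − 0.808·log₂0.808 = 0.7056.
C = 1 − 0.7056 = 0.2944 bits per channel use.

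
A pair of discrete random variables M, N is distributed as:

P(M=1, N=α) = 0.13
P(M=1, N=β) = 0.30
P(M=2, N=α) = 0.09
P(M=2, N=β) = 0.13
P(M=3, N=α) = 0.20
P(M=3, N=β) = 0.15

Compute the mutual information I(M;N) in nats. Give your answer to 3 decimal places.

0.029 nats

Marginals: p(M) = (0.4300, 0.2200, 0.3500), p(N) = (0.4200, 0.5800).
I(M;N) = Σ p(x,y)·ln[p(x,y)/(p(x)p(y))].
  (1,α): 0.13·ln(0.7198) = -0.0427
  (1,β): 0.30·ln(1.2029) = 0.0554
  (2,α): 0.09·ln(0.9740) = -0.0024
  (2,β): 0.13·ln(1.0188) = 0.0024
  (3,α): 0.20·ln(1.3605) = 0.0616
  (3,β): 0.15·ln(0.7389) = -0.0454
Sum = 0.029 nats.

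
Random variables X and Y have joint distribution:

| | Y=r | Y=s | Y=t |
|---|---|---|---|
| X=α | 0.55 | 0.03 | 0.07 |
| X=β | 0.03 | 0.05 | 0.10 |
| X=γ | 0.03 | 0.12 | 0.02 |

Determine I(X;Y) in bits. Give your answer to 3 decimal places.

Marginals: p(X) = (0.6500, 0.1800, 0.1700), p(Y) = (0.6100, 0.2000, 0.1900).
I(X;Y) = H(X) + H(Y) − H(X,Y).
H(X) = 1.2839, H(Y) = 1.3546, H(X,Y) = 2.2265.
I(X;Y) = 1.2839 + 1.3546 − 2.2265 = 0.412 bits.

0.412 bits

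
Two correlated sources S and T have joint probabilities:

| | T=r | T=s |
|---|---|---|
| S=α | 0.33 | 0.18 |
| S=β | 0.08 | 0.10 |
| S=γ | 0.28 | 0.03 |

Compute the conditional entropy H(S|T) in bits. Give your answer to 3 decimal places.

1.370 bits

Marginals: p(S) = (0.5100, 0.1800, 0.3100), p(T) = (0.6900, 0.3100).
H(S|T) = Σ p(T) · H(S|T=·).
  T=r: p=0.6900, H(S|T=r) = 1.3974
  T=s: p=0.3100, H(S|T=s) = 1.3080
Weighted sum = 1.370 bits.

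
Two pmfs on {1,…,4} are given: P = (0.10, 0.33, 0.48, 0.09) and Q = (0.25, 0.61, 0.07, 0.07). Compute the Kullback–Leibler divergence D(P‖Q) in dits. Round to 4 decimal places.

0.2833 dits

D(P‖Q) = Σ p·log₁₀(p/q).
  0.10·log₁₀(0.10/0.25) = -0.03979
  0.33·log₁₀(0.33/0.61) = -0.08805
  0.48·log₁₀(0.48/0.07) = 0.40135
  0.09·log₁₀(0.09/0.07) = 0.00982
D(P‖Q) = 0.2833 dits.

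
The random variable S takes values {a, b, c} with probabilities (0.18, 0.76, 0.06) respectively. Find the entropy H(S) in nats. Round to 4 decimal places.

H(S) = −Σ p·ln p.
  −(0.18)·ln(0.18) = 0.30866
  −(0.76)·ln(0.76) = 0.20857
  −(0.06)·ln(0.06) = 0.16880
Sum: 0.30866 + 0.20857 + 0.16880 = 0.6860 nats.

0.6860 nats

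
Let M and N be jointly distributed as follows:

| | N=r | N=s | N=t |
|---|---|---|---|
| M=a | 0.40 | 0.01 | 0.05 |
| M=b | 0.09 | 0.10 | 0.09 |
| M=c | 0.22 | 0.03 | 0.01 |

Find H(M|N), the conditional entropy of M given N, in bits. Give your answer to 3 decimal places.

Chain rule: H(M|N) = H(M,N) − H(N).
Marginals: p(M) = (0.4600, 0.2800, 0.2600), p(N) = (0.7100, 0.1400, 0.1500).
H(M,N) = 2.4676 bits; H(N) = 1.1585 bits.
H(M|N) = 2.4676 − 1.1585 = 1.309 bits.

1.309 bits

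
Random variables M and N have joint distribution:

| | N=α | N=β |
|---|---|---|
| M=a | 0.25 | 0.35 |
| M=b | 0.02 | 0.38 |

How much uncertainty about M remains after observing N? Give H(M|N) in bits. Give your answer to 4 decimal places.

0.8320 bits

Marginals: p(M) = (0.6000, 0.4000), p(N) = (0.2700, 0.7300).
H(M|N) = Σ p(N) · H(M|N=·).
  N=α: p=0.2700, H(M|N=α) = 0.3809
  N=β: p=0.7300, H(M|N=β) = 0.9988
Weighted sum = 0.8320 bits.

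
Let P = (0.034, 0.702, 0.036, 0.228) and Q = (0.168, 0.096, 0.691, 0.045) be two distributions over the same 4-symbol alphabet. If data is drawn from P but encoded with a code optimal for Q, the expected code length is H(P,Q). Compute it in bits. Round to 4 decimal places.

3.5001 bits

H(P,Q) = −Σ p·log₂ q.
  −0.034·log₂(0.168) = 0.08750
  −0.702·log₂(0.096) = 2.37334
  −0.036·log₂(0.691) = 0.01920
  −0.228·log₂(0.045) = 1.02006
H(P,Q) = 3.5001 bits.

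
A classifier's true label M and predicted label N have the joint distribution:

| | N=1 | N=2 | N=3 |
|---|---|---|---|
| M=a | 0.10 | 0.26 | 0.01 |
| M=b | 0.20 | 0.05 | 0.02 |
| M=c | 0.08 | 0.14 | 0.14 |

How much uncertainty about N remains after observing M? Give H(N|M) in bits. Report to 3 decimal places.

1.212 bits

Marginals: p(M) = (0.3700, 0.2700, 0.3600), p(N) = (0.3800, 0.4500, 0.1700).
H(N|M) = Σ p(M) · H(N|M=·).
  M=a: p=0.3700, H(N|M=a) = 1.0086
  M=b: p=0.2700, H(N|M=b) = 1.0494
  M=c: p=0.3600, H(N|M=c) = 1.5420
Weighted sum = 1.212 bits.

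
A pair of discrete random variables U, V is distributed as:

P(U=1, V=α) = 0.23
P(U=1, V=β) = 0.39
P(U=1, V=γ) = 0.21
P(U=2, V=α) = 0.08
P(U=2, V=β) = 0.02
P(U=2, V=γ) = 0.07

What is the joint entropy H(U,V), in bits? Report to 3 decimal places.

H(U,V) = −Σ p(x,y)·log₂ p(x,y) over all 6 cells.
  cell (1,α): −0.23·log₂0.23 = 0.4877
  cell (1,β): −0.39·log₂0.39 = 0.5298
  cell (1,γ): −0.21·log₂0.21 = 0.4728
  cell (2,α): −0.08·log₂0.08 = 0.2915
  cell (2,β): −0.02·log₂0.02 = 0.1129
  cell (2,γ): −0.07·log₂0.07 = 0.2686
Sum = 2.163 bits.

2.163 bits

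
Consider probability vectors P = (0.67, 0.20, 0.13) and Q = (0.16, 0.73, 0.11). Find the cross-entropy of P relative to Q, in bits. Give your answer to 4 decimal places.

H(P,Q) = −Σ p·log₂ q.
  −0.67·log₂(0.16) = 1.77138
  −0.20·log₂(0.73) = 0.09081
  −0.13·log₂(0.11) = 0.41398
H(P,Q) = 2.2762 bits.

2.2762 bits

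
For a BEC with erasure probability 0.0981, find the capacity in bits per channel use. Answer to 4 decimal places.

0.9019 bits

Binary erasure channel: capacity C = 1 − ε.
C = 1 − 0.0981 = 0.9019 bits per channel use.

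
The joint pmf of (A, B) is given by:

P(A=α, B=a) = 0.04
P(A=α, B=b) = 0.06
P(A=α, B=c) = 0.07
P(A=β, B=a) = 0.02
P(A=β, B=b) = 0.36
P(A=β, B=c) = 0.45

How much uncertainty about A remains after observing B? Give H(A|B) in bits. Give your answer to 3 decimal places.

0.600 bits

Marginals: p(A) = (0.1700, 0.8300), p(B) = (0.0600, 0.4200, 0.5200).
H(A|B) = Σ p(B) · H(A|B=·).
  B=a: p=0.0600, H(A|B=a) = 0.9183
  B=b: p=0.4200, H(A|B=b) = 0.5917
  B=c: p=0.5200, H(A|B=c) = 0.5700
Weighted sum = 0.600 bits.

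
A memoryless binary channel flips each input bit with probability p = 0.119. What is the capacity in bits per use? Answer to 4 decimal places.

Binary symmetric channel: C = 1 − h₂(ε) where h₂ is the binary entropy function.
h₂(0.119) = −0.119·log₂0.119 − 0.881·log₂0.881 = 0.5265.
C = 1 − 0.5265 = 0.4735 bits per channel use.

0.4735 bits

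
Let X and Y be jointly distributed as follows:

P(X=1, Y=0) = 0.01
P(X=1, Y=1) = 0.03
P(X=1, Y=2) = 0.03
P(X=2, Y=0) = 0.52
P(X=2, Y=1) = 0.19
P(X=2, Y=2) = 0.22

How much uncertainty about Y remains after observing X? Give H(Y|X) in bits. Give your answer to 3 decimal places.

Marginals: p(X) = (0.0700, 0.9300), p(Y) = (0.5300, 0.2200, 0.2500).
H(Y|X) = Σ p(X) · H(Y|X=·).
  X=1: p=0.0700, H(Y|X=1) = 1.4488
  X=2: p=0.9300, H(Y|X=2) = 1.4290
Weighted sum = 1.430 bits.

1.430 bits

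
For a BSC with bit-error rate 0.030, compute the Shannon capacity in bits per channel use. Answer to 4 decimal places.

0.8056 bits

Binary symmetric channel: C = 1 − h₂(ε) where h₂ is the binary entropy function.
h₂(0.030) = −0.030·log₂0.030 − 0.970·log₂0.970 = 0.1944.
C = 1 − 0.1944 = 0.8056 bits per channel use.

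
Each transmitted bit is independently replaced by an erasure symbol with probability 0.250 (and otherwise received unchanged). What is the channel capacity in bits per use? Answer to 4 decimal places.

0.7500 bits

Binary erasure channel: capacity C = 1 − ε.
C = 1 − 0.250 = 0.7500 bits per channel use.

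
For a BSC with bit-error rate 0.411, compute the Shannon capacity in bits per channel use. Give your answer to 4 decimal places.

0.0230 bits

Binary symmetric channel: C = 1 − h₂(ε) where h₂ is the binary entropy function.
h₂(0.411) = −0.411·log₂0.411 − 0.589·log₂0.589 = 0.9770.
C = 1 − 0.9770 = 0.0230 bits per channel use.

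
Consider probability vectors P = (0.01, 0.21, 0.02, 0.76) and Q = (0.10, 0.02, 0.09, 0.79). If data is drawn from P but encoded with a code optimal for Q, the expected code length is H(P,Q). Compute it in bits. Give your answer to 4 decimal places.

1.5464 bits

H(P,Q) = −Σ p·log₂ q.
  −0.01·log₂(0.10) = 0.03322
  −0.21·log₂(0.02) = 1.18521
  −0.02·log₂(0.09) = 0.06948
  −0.76·log₂(0.79) = 0.25846
H(P,Q) = 1.5464 bits.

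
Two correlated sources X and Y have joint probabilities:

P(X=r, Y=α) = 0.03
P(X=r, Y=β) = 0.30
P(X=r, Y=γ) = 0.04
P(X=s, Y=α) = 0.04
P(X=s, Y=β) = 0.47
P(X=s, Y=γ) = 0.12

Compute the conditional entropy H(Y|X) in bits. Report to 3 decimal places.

0.973 bits

Marginals: p(X) = (0.3700, 0.6300), p(Y) = (0.0700, 0.7700, 0.1600).
H(Y|X) = Σ p(X) · H(Y|X=·).
  X=r: p=0.3700, H(Y|X=r) = 0.8862
  X=s: p=0.6300, H(Y|X=s) = 1.0235
Weighted sum = 0.973 bits.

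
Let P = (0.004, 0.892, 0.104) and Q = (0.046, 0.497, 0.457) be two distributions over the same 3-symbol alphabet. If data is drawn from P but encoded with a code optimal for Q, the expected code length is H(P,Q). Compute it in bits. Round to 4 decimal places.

1.0350 bits

H(P,Q) = −Σ p·log₂ q.
  −0.004·log₂(0.046) = 0.01777
  −0.892·log₂(0.497) = 0.89974
  −0.104·log₂(0.457) = 0.11749
H(P,Q) = 1.0350 bits.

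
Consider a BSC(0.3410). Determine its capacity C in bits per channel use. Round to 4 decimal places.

Binary symmetric channel: C = 1 − h₂(ε) where h₂ is the binary entropy function.
h₂(0.3410) = −0.3410·log₂0.3410 − 0.6590·log₂0.6590 = 0.9258.
C = 1 − 0.9258 = 0.0742 bits per channel use.

0.0742 bits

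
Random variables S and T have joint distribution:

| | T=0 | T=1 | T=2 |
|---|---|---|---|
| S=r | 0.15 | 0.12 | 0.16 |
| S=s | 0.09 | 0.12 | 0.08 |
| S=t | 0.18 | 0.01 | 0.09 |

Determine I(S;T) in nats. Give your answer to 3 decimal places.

0.078 nats

Marginals: p(S) = (0.4300, 0.2900, 0.2800), p(T) = (0.4200, 0.2500, 0.3300).
I(S;T) = Σ p(x,y)·ln[p(x,y)/(p(x)p(y))].
  (r,0): 0.15·ln(0.8306) = -0.0278
  (r,1): 0.12·ln(1.1163) = 0.0132
  (r,2): 0.16·ln(1.1276) = 0.0192
  (s,0): 0.09·ln(0.7389) = -0.0272
  (s,1): 0.12·ln(1.6552) = 0.0605
  (s,2): 0.08·ln(0.8359) = -0.0143
  (t,0): 0.18·ln(1.5306) = 0.0766
  (t,1): 0.01·ln(0.1429) = -0.0195
  (t,2): 0.09·ln(0.9740) = -0.0024
Sum = 0.078 nats.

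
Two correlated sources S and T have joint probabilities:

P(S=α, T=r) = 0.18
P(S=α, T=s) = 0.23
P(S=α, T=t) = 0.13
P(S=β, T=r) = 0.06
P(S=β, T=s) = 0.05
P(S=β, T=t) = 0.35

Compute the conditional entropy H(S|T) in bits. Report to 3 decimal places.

0.789 bits

Marginals: p(S) = (0.5400, 0.4600), p(T) = (0.2400, 0.2800, 0.4800).
H(S|T) = Σ p(T) · H(S|T=·).
  T=r: p=0.2400, H(S|T=r) = 0.8113
  T=s: p=0.2800, H(S|T=s) = 0.6769
  T=t: p=0.4800, H(S|T=t) = 0.8427
Weighted sum = 0.789 bits.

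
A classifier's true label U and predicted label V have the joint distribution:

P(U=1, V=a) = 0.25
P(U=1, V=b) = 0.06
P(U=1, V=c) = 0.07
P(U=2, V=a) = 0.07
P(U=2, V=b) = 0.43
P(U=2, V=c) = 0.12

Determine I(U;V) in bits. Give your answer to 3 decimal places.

Marginals: p(U) = (0.3800, 0.6200), p(V) = (0.3200, 0.4900, 0.1900).
I(U;V) = Σ p(x,y)·log₂[p(x,y)/(p(x)p(y))].
  (1,a): 0.25·log₂(2.0559) = 0.2599
  (1,b): 0.06·log₂(0.3222) = -0.0980
  (1,c): 0.07·log₂(0.9695) = -0.0031
  (2,a): 0.07·log₂(0.3528) = -0.1052
  (2,b): 0.43·log₂(1.4154) = 0.2155
  (2,c): 0.12·log₂(1.0187) = 0.0032
Sum = 0.272 bits.

0.272 bits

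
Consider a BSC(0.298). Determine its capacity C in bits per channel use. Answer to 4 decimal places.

0.1212 bits

Binary symmetric channel: C = 1 − h₂(ε) where h₂ is the binary entropy function.
h₂(0.298) = −0.298·log₂0.298 − 0.702·log₂0.702 = 0.8788.
C = 1 − 0.8788 = 0.1212 bits per channel use.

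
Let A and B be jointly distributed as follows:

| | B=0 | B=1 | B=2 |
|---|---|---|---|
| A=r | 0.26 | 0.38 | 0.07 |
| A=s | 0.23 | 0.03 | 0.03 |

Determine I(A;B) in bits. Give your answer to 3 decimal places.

0.137 bits

Marginals: p(A) = (0.7100, 0.2900), p(B) = (0.4900, 0.4100, 0.1000).
I(A;B) = H(A) + H(B) − H(A,B).
H(A) = 0.8687, H(B) = 1.3639, H(A,B) = 2.0955.
I(A;B) = 0.8687 + 1.3639 − 2.0955 = 0.137 bits.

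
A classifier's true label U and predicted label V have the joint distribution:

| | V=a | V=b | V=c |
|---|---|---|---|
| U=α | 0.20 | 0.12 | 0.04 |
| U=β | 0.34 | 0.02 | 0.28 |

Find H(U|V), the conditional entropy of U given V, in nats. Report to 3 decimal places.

Marginals: p(U) = (0.3600, 0.6400), p(V) = (0.5400, 0.1400, 0.3200).
H(U|V) = Σ p(V) · H(U|V=·).
  V=a: p=0.5400, H(U|V=a) = 0.6592
  V=b: p=0.1400, H(U|V=b) = 0.4101
  V=c: p=0.3200, H(U|V=c) = 0.3768
Weighted sum = 0.534 nats.

0.534 nats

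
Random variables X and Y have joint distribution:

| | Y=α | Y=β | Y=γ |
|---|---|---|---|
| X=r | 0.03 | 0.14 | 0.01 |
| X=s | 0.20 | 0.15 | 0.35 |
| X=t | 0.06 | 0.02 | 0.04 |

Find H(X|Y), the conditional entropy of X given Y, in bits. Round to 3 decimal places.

Chain rule: H(X|Y) = H(X,Y) − H(Y).
Marginals: p(X) = (0.1800, 0.7000, 0.1200), p(Y) = (0.2900, 0.3100, 0.4000).
H(X,Y) = 2.5625 bits; H(Y) = 1.5705 bits.
H(X|Y) = 2.5625 − 1.5705 = 0.992 bits.

0.992 bits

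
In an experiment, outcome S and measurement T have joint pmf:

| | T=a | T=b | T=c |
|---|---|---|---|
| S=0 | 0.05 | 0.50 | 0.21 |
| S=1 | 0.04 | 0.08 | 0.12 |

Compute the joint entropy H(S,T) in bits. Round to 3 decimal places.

2.033 bits

H(S,T) = −Σ p(x,y)·log₂ p(x,y) over all 6 cells.
  cell (0,a): −0.05·log₂0.05 = 0.2161
  cell (0,b): −0.50·log₂0.50 = 0.5000
  cell (0,c): −0.21·log₂0.21 = 0.4728
  cell (1,a): −0.04·log₂0.04 = 0.1858
  cell (1,b): −0.08·log₂0.08 = 0.2915
  cell (1,c): −0.12·log₂0.12 = 0.3671
Sum = 2.033 bits.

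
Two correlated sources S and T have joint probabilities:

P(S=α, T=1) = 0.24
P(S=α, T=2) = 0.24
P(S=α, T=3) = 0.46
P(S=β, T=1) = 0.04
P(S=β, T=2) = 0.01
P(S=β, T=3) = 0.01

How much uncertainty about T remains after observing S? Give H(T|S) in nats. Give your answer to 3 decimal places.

Chain rule: H(T|S) = H(S,T) − H(S).
Marginals: p(S) = (0.9400, 0.0600), p(T) = (0.2800, 0.2500, 0.4700).
H(S,T) = 1.2631 nats; H(S) = 0.2270 nats.
H(T|S) = 1.2631 − 0.2270 = 1.036 nats.

1.036 nats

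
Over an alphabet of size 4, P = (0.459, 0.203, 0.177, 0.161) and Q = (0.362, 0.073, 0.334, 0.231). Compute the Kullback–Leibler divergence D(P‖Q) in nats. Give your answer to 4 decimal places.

0.1461 nats

D(P‖Q) = Σ p·ln(p/q).
  0.459·ln(0.459/0.362) = 0.10897
  0.203·ln(0.203/0.073) = 0.20762
  0.177·ln(0.177/0.334) = -0.11239
  0.161·ln(0.161/0.231) = -0.05812
D(P‖Q) = 0.1461 nats.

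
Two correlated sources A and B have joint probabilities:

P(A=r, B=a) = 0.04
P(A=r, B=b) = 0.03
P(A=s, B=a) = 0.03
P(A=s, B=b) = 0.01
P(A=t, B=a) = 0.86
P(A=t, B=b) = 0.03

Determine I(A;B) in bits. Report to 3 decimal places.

0.075 bits

Marginals: p(A) = (0.0700, 0.0400, 0.8900), p(B) = (0.9300, 0.0700).
I(A;B) = Σ p(x,y)·log₂[p(x,y)/(p(x)p(y))].
  (r,a): 0.04·log₂(0.6144) = -0.0281
  (r,b): 0.03·log₂(6.1224) = 0.0784
  (s,a): 0.03·log₂(0.8065) = -0.0093
  (s,b): 0.01·log₂(3.5714) = 0.0184
  (t,a): 0.86·log₂(1.0390) = 0.0475
  (t,b): 0.03·log₂(0.4815) = -0.0316
Sum = 0.075 bits.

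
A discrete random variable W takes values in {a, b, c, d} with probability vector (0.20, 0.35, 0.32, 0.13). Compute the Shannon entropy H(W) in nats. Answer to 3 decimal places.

1.319 nats

H(W) = −Σ p·ln p.
  −(0.20)·ln(0.20) = 0.3219
  −(0.35)·ln(0.35) = 0.3674
  −(0.32)·ln(0.32) = 0.3646
  −(0.13)·ln(0.13) = 0.2652
Sum: 0.3219 + 0.3674 + 0.3646 + 0.2652 = 1.319 nats.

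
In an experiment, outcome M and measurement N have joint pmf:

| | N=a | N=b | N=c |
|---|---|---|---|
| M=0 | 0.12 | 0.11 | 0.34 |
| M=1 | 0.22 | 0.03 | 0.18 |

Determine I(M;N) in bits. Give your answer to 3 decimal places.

0.079 bits

Marginals: p(M) = (0.5700, 0.4300), p(N) = (0.3400, 0.1400, 0.5200).
I(M;N) = Σ p(x,y)·log₂[p(x,y)/(p(x)p(y))].
  (0,a): 0.12·log₂(0.6192) = -0.0830
  (0,b): 0.11·log₂(1.3784) = 0.0509
  (0,c): 0.34·log₂(1.1471) = 0.0673
  (1,a): 0.22·log₂(1.5048) = 0.1297
  (1,b): 0.03·log₂(0.4983) = -0.0301
  (1,c): 0.18·log₂(0.8050) = -0.0563
Sum = 0.079 bits.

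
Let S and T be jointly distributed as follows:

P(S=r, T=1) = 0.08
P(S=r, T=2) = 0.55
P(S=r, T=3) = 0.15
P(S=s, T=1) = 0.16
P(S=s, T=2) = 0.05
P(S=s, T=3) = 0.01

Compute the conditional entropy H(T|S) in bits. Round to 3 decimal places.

Chain rule: H(T|S) = H(S,T) − H(S).
Marginals: p(S) = (0.7800, 0.2200), p(T) = (0.2400, 0.6000, 0.1600).
H(S,T) = 1.8820 bits; H(S) = 0.7602 bits.
H(T|S) = 1.8820 − 0.7602 = 1.122 bits.

1.122 bits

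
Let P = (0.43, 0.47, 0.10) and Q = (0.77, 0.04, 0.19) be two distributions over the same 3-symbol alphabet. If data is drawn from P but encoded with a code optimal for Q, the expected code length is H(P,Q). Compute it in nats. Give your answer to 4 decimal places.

1.7913 nats

H(P,Q) = −Σ p·ln q.
  −0.43·ln(0.77) = 0.11239
  −0.47·ln(0.04) = 1.51287
  −0.10·ln(0.19) = 0.16607
H(P,Q) = 1.7913 nats.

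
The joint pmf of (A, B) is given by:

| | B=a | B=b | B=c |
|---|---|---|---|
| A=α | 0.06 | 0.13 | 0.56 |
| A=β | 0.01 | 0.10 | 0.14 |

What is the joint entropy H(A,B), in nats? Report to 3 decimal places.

1.310 nats

H(A,B) = −Σ p(x,y)·ln p(x,y) over all 6 cells.
  cell (α,a): −0.06·ln0.06 = 0.1688
  cell (α,b): −0.13·ln0.13 = 0.2652
  cell (α,c): −0.56·ln0.56 = 0.3247
  cell (β,a): −0.01·ln0.01 = 0.0461
  cell (β,b): −0.10·ln0.10 = 0.2303
  cell (β,c): −0.14·ln0.14 = 0.2753
Sum = 1.310 nats.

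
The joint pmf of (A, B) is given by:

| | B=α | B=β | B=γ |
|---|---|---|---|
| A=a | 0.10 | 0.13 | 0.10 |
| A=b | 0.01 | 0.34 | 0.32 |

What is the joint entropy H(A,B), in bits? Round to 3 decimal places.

2.169 bits

H(A,B) = −Σ p(x,y)·log₂ p(x,y) over all 6 cells.
  cell (a,α): −0.10·log₂0.10 = 0.3322
  cell (a,β): −0.13·log₂0.13 = 0.3826
  cell (a,γ): −0.10·log₂0.10 = 0.3322
  cell (b,α): −0.01·log₂0.01 = 0.0664
  cell (b,β): −0.34·log₂0.34 = 0.5292
  cell (b,γ): −0.32·log₂0.32 = 0.5260
Sum = 2.169 bits.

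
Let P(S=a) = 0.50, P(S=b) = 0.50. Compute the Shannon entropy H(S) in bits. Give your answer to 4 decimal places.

H(S) = −Σ p·log₂ p.
  −(0.50)·log₂(0.50) = 0.50000
  −(0.50)·log₂(0.50) = 0.50000
Sum: 0.50000 + 0.50000 = 1.0000 bits.

1.0000 bits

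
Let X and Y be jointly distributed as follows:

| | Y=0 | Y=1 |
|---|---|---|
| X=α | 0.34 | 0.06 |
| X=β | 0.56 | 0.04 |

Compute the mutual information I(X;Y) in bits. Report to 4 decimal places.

0.0130 bits

Marginals: p(X) = (0.4000, 0.6000), p(Y) = (0.9000, 0.1000).
I(X;Y) = Σ p(x,y)·log₂[p(x,y)/(p(x)p(y))].
  (α,0): 0.34·log₂(0.9444) = -0.02804
  (α,1): 0.06·log₂(1.5000) = 0.03510
  (β,0): 0.56·log₂(1.0370) = 0.02938
  (β,1): 0.04·log₂(0.6667) = -0.02340
Sum = 0.0130 bits.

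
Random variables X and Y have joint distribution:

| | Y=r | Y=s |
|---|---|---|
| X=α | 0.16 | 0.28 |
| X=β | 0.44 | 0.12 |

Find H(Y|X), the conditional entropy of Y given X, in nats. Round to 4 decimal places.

0.5794 nats

Marginals: p(X) = (0.4400, 0.5600), p(Y) = (0.6000, 0.4000).
H(Y|X) = Σ p(X) · H(Y|X=·).
  X=α: p=0.4400, H(Y|X=α) = 0.6555
  X=β: p=0.5600, H(Y|X=β) = 0.5196
Weighted sum = 0.5794 nats.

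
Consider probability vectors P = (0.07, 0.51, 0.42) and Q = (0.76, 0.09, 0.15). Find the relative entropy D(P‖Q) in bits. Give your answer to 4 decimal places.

D(P‖Q) = Σ p·log₂(p/q).
  0.07·log₂(0.07/0.76) = -0.24084
  0.51·log₂(0.51/0.09) = 1.27628
  0.42·log₂(0.42/0.15) = 0.62388
D(P‖Q) = 1.6593 bits.

1.6593 bits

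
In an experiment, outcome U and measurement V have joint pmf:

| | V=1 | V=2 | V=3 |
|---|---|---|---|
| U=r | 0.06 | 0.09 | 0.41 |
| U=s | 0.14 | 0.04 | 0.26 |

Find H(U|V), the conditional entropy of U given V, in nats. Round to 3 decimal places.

0.650 nats

Chain rule: H(U|V) = H(U,V) − H(V).
Marginals: p(U) = (0.5600, 0.4400), p(V) = (0.2000, 0.1300, 0.6700).
H(U,V) = 1.5053 nats; H(V) = 0.8554 nats.
H(U|V) = 1.5053 − 0.8554 = 0.650 nats.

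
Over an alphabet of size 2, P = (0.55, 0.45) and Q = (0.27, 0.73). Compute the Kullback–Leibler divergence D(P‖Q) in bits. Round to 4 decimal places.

D(P‖Q) = Σ p·log₂(p/q).
  0.55·log₂(0.55/0.27) = 0.56456
  0.45·log₂(0.45/0.73) = -0.31409
D(P‖Q) = 0.2505 bits.

0.2505 bits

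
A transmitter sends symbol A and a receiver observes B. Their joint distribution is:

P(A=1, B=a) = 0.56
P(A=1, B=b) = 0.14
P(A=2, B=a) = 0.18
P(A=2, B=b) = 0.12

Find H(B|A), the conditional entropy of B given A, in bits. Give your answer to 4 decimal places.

0.7966 bits

Chain rule: H(B|A) = H(A,B) − H(A).
Marginals: p(A) = (0.7000, 0.3000), p(B) = (0.7400, 0.2600).
H(A,B) = 1.6779 bits; H(A) = 0.8813 bits.
H(B|A) = 1.6779 − 0.8813 = 0.7966 bits.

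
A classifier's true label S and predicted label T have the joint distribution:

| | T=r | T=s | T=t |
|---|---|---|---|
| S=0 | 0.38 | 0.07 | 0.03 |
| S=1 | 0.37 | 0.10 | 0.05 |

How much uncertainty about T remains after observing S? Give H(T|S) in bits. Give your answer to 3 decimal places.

1.031 bits

Marginals: p(S) = (0.4800, 0.5200), p(T) = (0.7500, 0.1700, 0.0800).
H(T|S) = Σ p(S) · H(T|S=·).
  S=0: p=0.4800, H(T|S=0) = 0.9219
  S=1: p=0.5200, H(T|S=1) = 1.1316
Weighted sum = 1.031 bits.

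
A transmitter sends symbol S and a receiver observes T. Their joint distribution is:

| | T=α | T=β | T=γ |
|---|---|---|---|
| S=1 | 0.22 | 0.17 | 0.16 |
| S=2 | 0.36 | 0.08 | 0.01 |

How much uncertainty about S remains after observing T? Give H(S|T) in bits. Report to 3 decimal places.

Marginals: p(S) = (0.5500, 0.4500), p(T) = (0.5800, 0.2500, 0.1700).
H(S|T) = Σ p(T) · H(S|T=·).
  T=α: p=0.5800, H(S|T=α) = 0.9576
  T=β: p=0.2500, H(S|T=β) = 0.9044
  T=γ: p=0.1700, H(S|T=γ) = 0.3228
Weighted sum = 0.836 bits.

0.836 bits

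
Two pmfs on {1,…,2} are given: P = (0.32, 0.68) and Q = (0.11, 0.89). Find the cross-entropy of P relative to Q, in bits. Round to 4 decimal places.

1.1333 bits

H(P,Q) = −Σ p·log₂ q.
  −0.32·log₂(0.11) = 1.01902
  −0.68·log₂(0.89) = 0.11432
H(P,Q) = 1.1333 bits.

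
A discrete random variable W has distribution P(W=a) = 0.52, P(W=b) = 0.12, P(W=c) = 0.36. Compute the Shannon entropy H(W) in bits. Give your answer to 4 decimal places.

1.3883 bits

H(W) = −Σ p·log₂ p.
  −(0.52)·log₂(0.52) = 0.49058
  −(0.12)·log₂(0.12) = 0.36707
  −(0.36)·log₂(0.36) = 0.53062
Sum: 0.49058 + 0.36707 + 0.53062 = 1.3883 bits.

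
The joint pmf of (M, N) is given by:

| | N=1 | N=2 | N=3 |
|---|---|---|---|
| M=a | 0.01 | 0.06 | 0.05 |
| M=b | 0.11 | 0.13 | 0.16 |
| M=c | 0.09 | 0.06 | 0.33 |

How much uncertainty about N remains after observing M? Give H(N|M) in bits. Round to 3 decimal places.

Chain rule: H(N|M) = H(M,N) − H(M).
Marginals: p(M) = (0.1200, 0.4000, 0.4800), p(N) = (0.2100, 0.2500, 0.5400).
H(M,N) = 2.7660 bits; H(M) = 1.4041 bits.
H(N|M) = 2.7660 − 1.4041 = 1.362 bits.

1.362 bits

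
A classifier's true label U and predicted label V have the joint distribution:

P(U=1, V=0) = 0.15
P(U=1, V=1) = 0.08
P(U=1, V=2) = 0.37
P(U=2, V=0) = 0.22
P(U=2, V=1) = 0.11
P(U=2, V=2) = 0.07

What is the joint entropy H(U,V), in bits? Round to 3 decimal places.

2.332 bits

H(U,V) = −Σ p(x,y)·log₂ p(x,y) over all 6 cells.
  cell (1,0): −0.15·log₂0.15 = 0.4105
  cell (1,1): −0.08·log₂0.08 = 0.2915
  cell (1,2): −0.37·log₂0.37 = 0.5307
  cell (2,0): −0.22·log₂0.22 = 0.4806
  cell (2,1): −0.11·log₂0.11 = 0.3503
  cell (2,2): −0.07·log₂0.07 = 0.2686
Sum = 2.332 bits.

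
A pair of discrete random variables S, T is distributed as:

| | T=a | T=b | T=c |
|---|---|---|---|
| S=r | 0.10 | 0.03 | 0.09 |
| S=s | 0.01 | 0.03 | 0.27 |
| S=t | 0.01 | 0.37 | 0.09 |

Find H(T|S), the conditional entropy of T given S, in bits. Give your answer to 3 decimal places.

0.918 bits

Marginals: p(S) = (0.2200, 0.3100, 0.4700), p(T) = (0.1200, 0.4300, 0.4500).
H(T|S) = Σ p(S) · H(T|S=·).
  S=r: p=0.2200, H(T|S=r) = 1.4365
  S=s: p=0.3100, H(T|S=s) = 0.6595
  S=t: p=0.4700, H(T|S=t) = 0.8465
Weighted sum = 0.918 bits.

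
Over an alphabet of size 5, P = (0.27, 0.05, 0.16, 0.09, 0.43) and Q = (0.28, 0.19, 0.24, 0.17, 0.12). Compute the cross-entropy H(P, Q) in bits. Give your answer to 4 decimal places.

H(P,Q) = −Σ p·log₂ q.
  −0.27·log₂(0.28) = 0.49586
  −0.05·log₂(0.19) = 0.11980
  −0.16·log₂(0.24) = 0.32942
  −0.09·log₂(0.17) = 0.23008
  −0.43·log₂(0.12) = 1.31532
H(P,Q) = 2.4905 bits.

2.4905 bits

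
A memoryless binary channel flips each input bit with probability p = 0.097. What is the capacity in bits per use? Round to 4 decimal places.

0.5406 bits

Binary symmetric channel: C = 1 − h₂(ε) where h₂ is the binary entropy function.
h₂(0.097) = −0.097·log₂0.097 − 0.903·log₂0.903 = 0.4594.
C = 1 − 0.4594 = 0.5406 bits per channel use.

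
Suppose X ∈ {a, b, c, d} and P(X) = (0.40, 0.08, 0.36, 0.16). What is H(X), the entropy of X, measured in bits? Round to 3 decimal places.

H(X) = −Σ p·log₂ p.
  −(0.40)·log₂(0.40) = 0.5288
  −(0.08)·log₂(0.08) = 0.2915
  −(0.36)·log₂(0.36) = 0.5306
  −(0.16)·log₂(0.16) = 0.4230
Sum: 0.5288 + 0.2915 + 0.5306 + 0.4230 = 1.774 bits.

1.774 bits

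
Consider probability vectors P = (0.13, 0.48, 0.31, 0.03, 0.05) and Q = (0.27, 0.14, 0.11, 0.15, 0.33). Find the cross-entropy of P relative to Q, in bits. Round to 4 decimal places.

2.7563 bits

H(P,Q) = −Σ p·log₂ q.
  −0.13·log₂(0.27) = 0.24557
  −0.48·log₂(0.14) = 1.36152
  −0.31·log₂(0.11) = 0.98717
  −0.03·log₂(0.15) = 0.08211
  −0.05·log₂(0.33) = 0.07997
H(P,Q) = 2.7563 bits.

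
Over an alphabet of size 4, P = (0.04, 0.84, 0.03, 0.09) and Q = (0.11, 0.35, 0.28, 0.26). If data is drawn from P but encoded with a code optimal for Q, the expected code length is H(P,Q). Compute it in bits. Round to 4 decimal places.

1.6296 bits

H(P,Q) = −Σ p·log₂ q.
  −0.04·log₂(0.11) = 0.12738
  −0.84·log₂(0.35) = 1.27224
  −0.03·log₂(0.28) = 0.05510
  −0.09·log₂(0.26) = 0.17491
H(P,Q) = 1.6296 bits.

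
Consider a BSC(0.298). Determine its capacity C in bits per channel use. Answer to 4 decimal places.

0.1212 bits

Binary symmetric channel: C = 1 − h₂(ε) where h₂ is the binary entropy function.
h₂(0.298) = −0.298·log₂0.298 − 0.702·log₂0.702 = 0.8788.
C = 1 − 0.8788 = 0.1212 bits per channel use.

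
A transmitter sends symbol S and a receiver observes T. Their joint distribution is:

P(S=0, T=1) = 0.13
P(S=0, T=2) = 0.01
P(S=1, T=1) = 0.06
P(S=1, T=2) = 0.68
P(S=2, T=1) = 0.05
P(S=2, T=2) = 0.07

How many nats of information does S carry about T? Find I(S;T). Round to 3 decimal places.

0.225 nats

Marginals: p(S) = (0.1400, 0.7400, 0.1200), p(T) = (0.2400, 0.7600).
I(S;T) = Σ p(x,y)·ln[p(x,y)/(p(x)p(y))].
  (0,1): 0.13·ln(3.8690) = 0.1759
  (0,2): 0.01·ln(0.0940) = -0.0236
  (1,1): 0.06·ln(0.3378) = -0.0651
  (1,2): 0.68·ln(1.2091) = 0.1291
  (2,1): 0.05·ln(1.7361) = 0.0276
  (2,2): 0.07·ln(0.7675) = -0.0185
Sum = 0.225 nats.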